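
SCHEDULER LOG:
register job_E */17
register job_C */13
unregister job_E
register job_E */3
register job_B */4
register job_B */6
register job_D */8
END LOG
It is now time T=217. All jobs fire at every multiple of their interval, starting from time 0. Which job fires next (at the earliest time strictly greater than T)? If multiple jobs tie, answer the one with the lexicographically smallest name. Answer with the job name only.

Answer: job_E

Derivation:
Op 1: register job_E */17 -> active={job_E:*/17}
Op 2: register job_C */13 -> active={job_C:*/13, job_E:*/17}
Op 3: unregister job_E -> active={job_C:*/13}
Op 4: register job_E */3 -> active={job_C:*/13, job_E:*/3}
Op 5: register job_B */4 -> active={job_B:*/4, job_C:*/13, job_E:*/3}
Op 6: register job_B */6 -> active={job_B:*/6, job_C:*/13, job_E:*/3}
Op 7: register job_D */8 -> active={job_B:*/6, job_C:*/13, job_D:*/8, job_E:*/3}
  job_B: interval 6, next fire after T=217 is 222
  job_C: interval 13, next fire after T=217 is 221
  job_D: interval 8, next fire after T=217 is 224
  job_E: interval 3, next fire after T=217 is 219
Earliest = 219, winner (lex tiebreak) = job_E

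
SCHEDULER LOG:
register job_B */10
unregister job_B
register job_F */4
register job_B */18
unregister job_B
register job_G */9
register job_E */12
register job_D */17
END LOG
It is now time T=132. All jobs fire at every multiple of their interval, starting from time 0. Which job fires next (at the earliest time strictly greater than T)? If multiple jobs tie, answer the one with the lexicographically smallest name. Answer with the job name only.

Op 1: register job_B */10 -> active={job_B:*/10}
Op 2: unregister job_B -> active={}
Op 3: register job_F */4 -> active={job_F:*/4}
Op 4: register job_B */18 -> active={job_B:*/18, job_F:*/4}
Op 5: unregister job_B -> active={job_F:*/4}
Op 6: register job_G */9 -> active={job_F:*/4, job_G:*/9}
Op 7: register job_E */12 -> active={job_E:*/12, job_F:*/4, job_G:*/9}
Op 8: register job_D */17 -> active={job_D:*/17, job_E:*/12, job_F:*/4, job_G:*/9}
  job_D: interval 17, next fire after T=132 is 136
  job_E: interval 12, next fire after T=132 is 144
  job_F: interval 4, next fire after T=132 is 136
  job_G: interval 9, next fire after T=132 is 135
Earliest = 135, winner (lex tiebreak) = job_G

Answer: job_G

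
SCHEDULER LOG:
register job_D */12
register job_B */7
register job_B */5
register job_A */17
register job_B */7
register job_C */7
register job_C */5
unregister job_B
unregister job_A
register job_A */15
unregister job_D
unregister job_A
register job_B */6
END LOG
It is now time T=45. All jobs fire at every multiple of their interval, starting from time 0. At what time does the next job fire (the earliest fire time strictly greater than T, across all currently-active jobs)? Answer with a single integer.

Answer: 48

Derivation:
Op 1: register job_D */12 -> active={job_D:*/12}
Op 2: register job_B */7 -> active={job_B:*/7, job_D:*/12}
Op 3: register job_B */5 -> active={job_B:*/5, job_D:*/12}
Op 4: register job_A */17 -> active={job_A:*/17, job_B:*/5, job_D:*/12}
Op 5: register job_B */7 -> active={job_A:*/17, job_B:*/7, job_D:*/12}
Op 6: register job_C */7 -> active={job_A:*/17, job_B:*/7, job_C:*/7, job_D:*/12}
Op 7: register job_C */5 -> active={job_A:*/17, job_B:*/7, job_C:*/5, job_D:*/12}
Op 8: unregister job_B -> active={job_A:*/17, job_C:*/5, job_D:*/12}
Op 9: unregister job_A -> active={job_C:*/5, job_D:*/12}
Op 10: register job_A */15 -> active={job_A:*/15, job_C:*/5, job_D:*/12}
Op 11: unregister job_D -> active={job_A:*/15, job_C:*/5}
Op 12: unregister job_A -> active={job_C:*/5}
Op 13: register job_B */6 -> active={job_B:*/6, job_C:*/5}
  job_B: interval 6, next fire after T=45 is 48
  job_C: interval 5, next fire after T=45 is 50
Earliest fire time = 48 (job job_B)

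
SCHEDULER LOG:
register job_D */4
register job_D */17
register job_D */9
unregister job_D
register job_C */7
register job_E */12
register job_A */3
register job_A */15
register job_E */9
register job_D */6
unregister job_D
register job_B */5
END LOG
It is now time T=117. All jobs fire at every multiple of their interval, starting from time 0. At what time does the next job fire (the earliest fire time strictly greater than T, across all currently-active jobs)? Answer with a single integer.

Answer: 119

Derivation:
Op 1: register job_D */4 -> active={job_D:*/4}
Op 2: register job_D */17 -> active={job_D:*/17}
Op 3: register job_D */9 -> active={job_D:*/9}
Op 4: unregister job_D -> active={}
Op 5: register job_C */7 -> active={job_C:*/7}
Op 6: register job_E */12 -> active={job_C:*/7, job_E:*/12}
Op 7: register job_A */3 -> active={job_A:*/3, job_C:*/7, job_E:*/12}
Op 8: register job_A */15 -> active={job_A:*/15, job_C:*/7, job_E:*/12}
Op 9: register job_E */9 -> active={job_A:*/15, job_C:*/7, job_E:*/9}
Op 10: register job_D */6 -> active={job_A:*/15, job_C:*/7, job_D:*/6, job_E:*/9}
Op 11: unregister job_D -> active={job_A:*/15, job_C:*/7, job_E:*/9}
Op 12: register job_B */5 -> active={job_A:*/15, job_B:*/5, job_C:*/7, job_E:*/9}
  job_A: interval 15, next fire after T=117 is 120
  job_B: interval 5, next fire after T=117 is 120
  job_C: interval 7, next fire after T=117 is 119
  job_E: interval 9, next fire after T=117 is 126
Earliest fire time = 119 (job job_C)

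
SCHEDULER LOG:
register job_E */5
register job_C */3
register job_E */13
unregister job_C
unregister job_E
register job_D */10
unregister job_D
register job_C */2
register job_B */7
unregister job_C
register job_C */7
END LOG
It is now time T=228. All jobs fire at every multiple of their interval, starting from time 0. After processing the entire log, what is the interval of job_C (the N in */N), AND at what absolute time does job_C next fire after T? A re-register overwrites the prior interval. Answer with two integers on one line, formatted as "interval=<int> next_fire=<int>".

Op 1: register job_E */5 -> active={job_E:*/5}
Op 2: register job_C */3 -> active={job_C:*/3, job_E:*/5}
Op 3: register job_E */13 -> active={job_C:*/3, job_E:*/13}
Op 4: unregister job_C -> active={job_E:*/13}
Op 5: unregister job_E -> active={}
Op 6: register job_D */10 -> active={job_D:*/10}
Op 7: unregister job_D -> active={}
Op 8: register job_C */2 -> active={job_C:*/2}
Op 9: register job_B */7 -> active={job_B:*/7, job_C:*/2}
Op 10: unregister job_C -> active={job_B:*/7}
Op 11: register job_C */7 -> active={job_B:*/7, job_C:*/7}
Final interval of job_C = 7
Next fire of job_C after T=228: (228//7+1)*7 = 231

Answer: interval=7 next_fire=231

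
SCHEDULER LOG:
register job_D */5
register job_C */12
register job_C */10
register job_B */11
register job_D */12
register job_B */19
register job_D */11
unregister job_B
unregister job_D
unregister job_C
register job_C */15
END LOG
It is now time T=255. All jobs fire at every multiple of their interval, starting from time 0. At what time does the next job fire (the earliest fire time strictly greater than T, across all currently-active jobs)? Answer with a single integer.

Answer: 270

Derivation:
Op 1: register job_D */5 -> active={job_D:*/5}
Op 2: register job_C */12 -> active={job_C:*/12, job_D:*/5}
Op 3: register job_C */10 -> active={job_C:*/10, job_D:*/5}
Op 4: register job_B */11 -> active={job_B:*/11, job_C:*/10, job_D:*/5}
Op 5: register job_D */12 -> active={job_B:*/11, job_C:*/10, job_D:*/12}
Op 6: register job_B */19 -> active={job_B:*/19, job_C:*/10, job_D:*/12}
Op 7: register job_D */11 -> active={job_B:*/19, job_C:*/10, job_D:*/11}
Op 8: unregister job_B -> active={job_C:*/10, job_D:*/11}
Op 9: unregister job_D -> active={job_C:*/10}
Op 10: unregister job_C -> active={}
Op 11: register job_C */15 -> active={job_C:*/15}
  job_C: interval 15, next fire after T=255 is 270
Earliest fire time = 270 (job job_C)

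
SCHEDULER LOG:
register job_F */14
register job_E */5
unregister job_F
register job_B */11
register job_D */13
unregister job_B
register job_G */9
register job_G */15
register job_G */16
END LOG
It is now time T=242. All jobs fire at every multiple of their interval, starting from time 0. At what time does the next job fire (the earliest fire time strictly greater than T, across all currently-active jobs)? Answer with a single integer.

Answer: 245

Derivation:
Op 1: register job_F */14 -> active={job_F:*/14}
Op 2: register job_E */5 -> active={job_E:*/5, job_F:*/14}
Op 3: unregister job_F -> active={job_E:*/5}
Op 4: register job_B */11 -> active={job_B:*/11, job_E:*/5}
Op 5: register job_D */13 -> active={job_B:*/11, job_D:*/13, job_E:*/5}
Op 6: unregister job_B -> active={job_D:*/13, job_E:*/5}
Op 7: register job_G */9 -> active={job_D:*/13, job_E:*/5, job_G:*/9}
Op 8: register job_G */15 -> active={job_D:*/13, job_E:*/5, job_G:*/15}
Op 9: register job_G */16 -> active={job_D:*/13, job_E:*/5, job_G:*/16}
  job_D: interval 13, next fire after T=242 is 247
  job_E: interval 5, next fire after T=242 is 245
  job_G: interval 16, next fire after T=242 is 256
Earliest fire time = 245 (job job_E)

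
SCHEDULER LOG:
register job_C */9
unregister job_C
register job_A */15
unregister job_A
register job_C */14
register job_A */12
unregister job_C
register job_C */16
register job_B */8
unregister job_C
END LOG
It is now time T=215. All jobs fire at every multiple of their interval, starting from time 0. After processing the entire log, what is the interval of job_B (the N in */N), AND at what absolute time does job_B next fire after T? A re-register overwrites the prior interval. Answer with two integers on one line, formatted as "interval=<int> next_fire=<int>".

Answer: interval=8 next_fire=216

Derivation:
Op 1: register job_C */9 -> active={job_C:*/9}
Op 2: unregister job_C -> active={}
Op 3: register job_A */15 -> active={job_A:*/15}
Op 4: unregister job_A -> active={}
Op 5: register job_C */14 -> active={job_C:*/14}
Op 6: register job_A */12 -> active={job_A:*/12, job_C:*/14}
Op 7: unregister job_C -> active={job_A:*/12}
Op 8: register job_C */16 -> active={job_A:*/12, job_C:*/16}
Op 9: register job_B */8 -> active={job_A:*/12, job_B:*/8, job_C:*/16}
Op 10: unregister job_C -> active={job_A:*/12, job_B:*/8}
Final interval of job_B = 8
Next fire of job_B after T=215: (215//8+1)*8 = 216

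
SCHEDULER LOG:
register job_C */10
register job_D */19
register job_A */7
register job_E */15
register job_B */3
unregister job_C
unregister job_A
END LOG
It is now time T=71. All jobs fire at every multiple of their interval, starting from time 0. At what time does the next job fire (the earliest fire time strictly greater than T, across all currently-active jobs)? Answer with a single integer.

Op 1: register job_C */10 -> active={job_C:*/10}
Op 2: register job_D */19 -> active={job_C:*/10, job_D:*/19}
Op 3: register job_A */7 -> active={job_A:*/7, job_C:*/10, job_D:*/19}
Op 4: register job_E */15 -> active={job_A:*/7, job_C:*/10, job_D:*/19, job_E:*/15}
Op 5: register job_B */3 -> active={job_A:*/7, job_B:*/3, job_C:*/10, job_D:*/19, job_E:*/15}
Op 6: unregister job_C -> active={job_A:*/7, job_B:*/3, job_D:*/19, job_E:*/15}
Op 7: unregister job_A -> active={job_B:*/3, job_D:*/19, job_E:*/15}
  job_B: interval 3, next fire after T=71 is 72
  job_D: interval 19, next fire after T=71 is 76
  job_E: interval 15, next fire after T=71 is 75
Earliest fire time = 72 (job job_B)

Answer: 72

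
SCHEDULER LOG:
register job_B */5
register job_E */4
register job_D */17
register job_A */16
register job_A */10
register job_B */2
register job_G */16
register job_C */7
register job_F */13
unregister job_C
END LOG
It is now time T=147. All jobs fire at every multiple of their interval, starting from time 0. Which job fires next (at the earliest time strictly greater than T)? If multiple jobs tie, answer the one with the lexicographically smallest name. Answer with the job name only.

Op 1: register job_B */5 -> active={job_B:*/5}
Op 2: register job_E */4 -> active={job_B:*/5, job_E:*/4}
Op 3: register job_D */17 -> active={job_B:*/5, job_D:*/17, job_E:*/4}
Op 4: register job_A */16 -> active={job_A:*/16, job_B:*/5, job_D:*/17, job_E:*/4}
Op 5: register job_A */10 -> active={job_A:*/10, job_B:*/5, job_D:*/17, job_E:*/4}
Op 6: register job_B */2 -> active={job_A:*/10, job_B:*/2, job_D:*/17, job_E:*/4}
Op 7: register job_G */16 -> active={job_A:*/10, job_B:*/2, job_D:*/17, job_E:*/4, job_G:*/16}
Op 8: register job_C */7 -> active={job_A:*/10, job_B:*/2, job_C:*/7, job_D:*/17, job_E:*/4, job_G:*/16}
Op 9: register job_F */13 -> active={job_A:*/10, job_B:*/2, job_C:*/7, job_D:*/17, job_E:*/4, job_F:*/13, job_G:*/16}
Op 10: unregister job_C -> active={job_A:*/10, job_B:*/2, job_D:*/17, job_E:*/4, job_F:*/13, job_G:*/16}
  job_A: interval 10, next fire after T=147 is 150
  job_B: interval 2, next fire after T=147 is 148
  job_D: interval 17, next fire after T=147 is 153
  job_E: interval 4, next fire after T=147 is 148
  job_F: interval 13, next fire after T=147 is 156
  job_G: interval 16, next fire after T=147 is 160
Earliest = 148, winner (lex tiebreak) = job_B

Answer: job_B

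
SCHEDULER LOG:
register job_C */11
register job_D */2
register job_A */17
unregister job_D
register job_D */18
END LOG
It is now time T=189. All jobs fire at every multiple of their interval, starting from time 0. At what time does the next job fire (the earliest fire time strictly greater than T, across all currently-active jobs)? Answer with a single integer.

Answer: 198

Derivation:
Op 1: register job_C */11 -> active={job_C:*/11}
Op 2: register job_D */2 -> active={job_C:*/11, job_D:*/2}
Op 3: register job_A */17 -> active={job_A:*/17, job_C:*/11, job_D:*/2}
Op 4: unregister job_D -> active={job_A:*/17, job_C:*/11}
Op 5: register job_D */18 -> active={job_A:*/17, job_C:*/11, job_D:*/18}
  job_A: interval 17, next fire after T=189 is 204
  job_C: interval 11, next fire after T=189 is 198
  job_D: interval 18, next fire after T=189 is 198
Earliest fire time = 198 (job job_C)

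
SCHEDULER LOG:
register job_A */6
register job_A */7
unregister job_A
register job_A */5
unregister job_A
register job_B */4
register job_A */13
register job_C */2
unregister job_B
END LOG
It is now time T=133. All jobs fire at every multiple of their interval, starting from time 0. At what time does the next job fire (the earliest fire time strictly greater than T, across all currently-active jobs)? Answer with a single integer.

Answer: 134

Derivation:
Op 1: register job_A */6 -> active={job_A:*/6}
Op 2: register job_A */7 -> active={job_A:*/7}
Op 3: unregister job_A -> active={}
Op 4: register job_A */5 -> active={job_A:*/5}
Op 5: unregister job_A -> active={}
Op 6: register job_B */4 -> active={job_B:*/4}
Op 7: register job_A */13 -> active={job_A:*/13, job_B:*/4}
Op 8: register job_C */2 -> active={job_A:*/13, job_B:*/4, job_C:*/2}
Op 9: unregister job_B -> active={job_A:*/13, job_C:*/2}
  job_A: interval 13, next fire after T=133 is 143
  job_C: interval 2, next fire after T=133 is 134
Earliest fire time = 134 (job job_C)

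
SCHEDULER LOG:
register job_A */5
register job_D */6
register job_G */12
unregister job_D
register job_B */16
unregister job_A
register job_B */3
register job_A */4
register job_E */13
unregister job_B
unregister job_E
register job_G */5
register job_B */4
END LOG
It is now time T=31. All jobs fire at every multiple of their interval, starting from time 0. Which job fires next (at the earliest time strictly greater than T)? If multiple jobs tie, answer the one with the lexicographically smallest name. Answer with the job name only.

Answer: job_A

Derivation:
Op 1: register job_A */5 -> active={job_A:*/5}
Op 2: register job_D */6 -> active={job_A:*/5, job_D:*/6}
Op 3: register job_G */12 -> active={job_A:*/5, job_D:*/6, job_G:*/12}
Op 4: unregister job_D -> active={job_A:*/5, job_G:*/12}
Op 5: register job_B */16 -> active={job_A:*/5, job_B:*/16, job_G:*/12}
Op 6: unregister job_A -> active={job_B:*/16, job_G:*/12}
Op 7: register job_B */3 -> active={job_B:*/3, job_G:*/12}
Op 8: register job_A */4 -> active={job_A:*/4, job_B:*/3, job_G:*/12}
Op 9: register job_E */13 -> active={job_A:*/4, job_B:*/3, job_E:*/13, job_G:*/12}
Op 10: unregister job_B -> active={job_A:*/4, job_E:*/13, job_G:*/12}
Op 11: unregister job_E -> active={job_A:*/4, job_G:*/12}
Op 12: register job_G */5 -> active={job_A:*/4, job_G:*/5}
Op 13: register job_B */4 -> active={job_A:*/4, job_B:*/4, job_G:*/5}
  job_A: interval 4, next fire after T=31 is 32
  job_B: interval 4, next fire after T=31 is 32
  job_G: interval 5, next fire after T=31 is 35
Earliest = 32, winner (lex tiebreak) = job_A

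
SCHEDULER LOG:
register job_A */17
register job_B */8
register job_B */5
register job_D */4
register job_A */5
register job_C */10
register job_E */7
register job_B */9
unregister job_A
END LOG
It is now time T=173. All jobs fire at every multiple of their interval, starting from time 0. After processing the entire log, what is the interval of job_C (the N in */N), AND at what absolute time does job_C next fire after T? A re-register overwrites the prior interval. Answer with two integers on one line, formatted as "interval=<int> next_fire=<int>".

Op 1: register job_A */17 -> active={job_A:*/17}
Op 2: register job_B */8 -> active={job_A:*/17, job_B:*/8}
Op 3: register job_B */5 -> active={job_A:*/17, job_B:*/5}
Op 4: register job_D */4 -> active={job_A:*/17, job_B:*/5, job_D:*/4}
Op 5: register job_A */5 -> active={job_A:*/5, job_B:*/5, job_D:*/4}
Op 6: register job_C */10 -> active={job_A:*/5, job_B:*/5, job_C:*/10, job_D:*/4}
Op 7: register job_E */7 -> active={job_A:*/5, job_B:*/5, job_C:*/10, job_D:*/4, job_E:*/7}
Op 8: register job_B */9 -> active={job_A:*/5, job_B:*/9, job_C:*/10, job_D:*/4, job_E:*/7}
Op 9: unregister job_A -> active={job_B:*/9, job_C:*/10, job_D:*/4, job_E:*/7}
Final interval of job_C = 10
Next fire of job_C after T=173: (173//10+1)*10 = 180

Answer: interval=10 next_fire=180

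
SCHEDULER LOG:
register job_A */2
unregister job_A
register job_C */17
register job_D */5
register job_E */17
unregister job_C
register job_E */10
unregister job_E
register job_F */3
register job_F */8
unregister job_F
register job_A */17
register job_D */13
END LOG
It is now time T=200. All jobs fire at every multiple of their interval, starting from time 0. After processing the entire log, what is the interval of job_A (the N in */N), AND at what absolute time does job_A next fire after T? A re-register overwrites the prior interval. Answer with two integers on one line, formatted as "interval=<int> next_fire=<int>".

Answer: interval=17 next_fire=204

Derivation:
Op 1: register job_A */2 -> active={job_A:*/2}
Op 2: unregister job_A -> active={}
Op 3: register job_C */17 -> active={job_C:*/17}
Op 4: register job_D */5 -> active={job_C:*/17, job_D:*/5}
Op 5: register job_E */17 -> active={job_C:*/17, job_D:*/5, job_E:*/17}
Op 6: unregister job_C -> active={job_D:*/5, job_E:*/17}
Op 7: register job_E */10 -> active={job_D:*/5, job_E:*/10}
Op 8: unregister job_E -> active={job_D:*/5}
Op 9: register job_F */3 -> active={job_D:*/5, job_F:*/3}
Op 10: register job_F */8 -> active={job_D:*/5, job_F:*/8}
Op 11: unregister job_F -> active={job_D:*/5}
Op 12: register job_A */17 -> active={job_A:*/17, job_D:*/5}
Op 13: register job_D */13 -> active={job_A:*/17, job_D:*/13}
Final interval of job_A = 17
Next fire of job_A after T=200: (200//17+1)*17 = 204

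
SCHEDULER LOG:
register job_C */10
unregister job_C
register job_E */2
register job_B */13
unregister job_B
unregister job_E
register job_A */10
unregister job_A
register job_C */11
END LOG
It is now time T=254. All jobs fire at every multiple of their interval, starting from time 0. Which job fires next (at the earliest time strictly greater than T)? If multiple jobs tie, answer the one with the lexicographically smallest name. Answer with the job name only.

Op 1: register job_C */10 -> active={job_C:*/10}
Op 2: unregister job_C -> active={}
Op 3: register job_E */2 -> active={job_E:*/2}
Op 4: register job_B */13 -> active={job_B:*/13, job_E:*/2}
Op 5: unregister job_B -> active={job_E:*/2}
Op 6: unregister job_E -> active={}
Op 7: register job_A */10 -> active={job_A:*/10}
Op 8: unregister job_A -> active={}
Op 9: register job_C */11 -> active={job_C:*/11}
  job_C: interval 11, next fire after T=254 is 264
Earliest = 264, winner (lex tiebreak) = job_C

Answer: job_C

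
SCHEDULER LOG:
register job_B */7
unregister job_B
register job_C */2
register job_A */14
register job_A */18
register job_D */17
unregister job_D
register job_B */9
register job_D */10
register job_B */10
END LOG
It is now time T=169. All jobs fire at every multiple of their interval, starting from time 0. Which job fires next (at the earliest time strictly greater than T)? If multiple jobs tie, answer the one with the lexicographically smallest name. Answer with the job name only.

Answer: job_B

Derivation:
Op 1: register job_B */7 -> active={job_B:*/7}
Op 2: unregister job_B -> active={}
Op 3: register job_C */2 -> active={job_C:*/2}
Op 4: register job_A */14 -> active={job_A:*/14, job_C:*/2}
Op 5: register job_A */18 -> active={job_A:*/18, job_C:*/2}
Op 6: register job_D */17 -> active={job_A:*/18, job_C:*/2, job_D:*/17}
Op 7: unregister job_D -> active={job_A:*/18, job_C:*/2}
Op 8: register job_B */9 -> active={job_A:*/18, job_B:*/9, job_C:*/2}
Op 9: register job_D */10 -> active={job_A:*/18, job_B:*/9, job_C:*/2, job_D:*/10}
Op 10: register job_B */10 -> active={job_A:*/18, job_B:*/10, job_C:*/2, job_D:*/10}
  job_A: interval 18, next fire after T=169 is 180
  job_B: interval 10, next fire after T=169 is 170
  job_C: interval 2, next fire after T=169 is 170
  job_D: interval 10, next fire after T=169 is 170
Earliest = 170, winner (lex tiebreak) = job_B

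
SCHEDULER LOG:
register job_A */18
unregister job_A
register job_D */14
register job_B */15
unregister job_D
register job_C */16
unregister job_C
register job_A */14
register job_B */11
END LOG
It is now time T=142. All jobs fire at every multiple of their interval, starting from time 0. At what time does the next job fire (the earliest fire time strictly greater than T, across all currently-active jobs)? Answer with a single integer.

Answer: 143

Derivation:
Op 1: register job_A */18 -> active={job_A:*/18}
Op 2: unregister job_A -> active={}
Op 3: register job_D */14 -> active={job_D:*/14}
Op 4: register job_B */15 -> active={job_B:*/15, job_D:*/14}
Op 5: unregister job_D -> active={job_B:*/15}
Op 6: register job_C */16 -> active={job_B:*/15, job_C:*/16}
Op 7: unregister job_C -> active={job_B:*/15}
Op 8: register job_A */14 -> active={job_A:*/14, job_B:*/15}
Op 9: register job_B */11 -> active={job_A:*/14, job_B:*/11}
  job_A: interval 14, next fire after T=142 is 154
  job_B: interval 11, next fire after T=142 is 143
Earliest fire time = 143 (job job_B)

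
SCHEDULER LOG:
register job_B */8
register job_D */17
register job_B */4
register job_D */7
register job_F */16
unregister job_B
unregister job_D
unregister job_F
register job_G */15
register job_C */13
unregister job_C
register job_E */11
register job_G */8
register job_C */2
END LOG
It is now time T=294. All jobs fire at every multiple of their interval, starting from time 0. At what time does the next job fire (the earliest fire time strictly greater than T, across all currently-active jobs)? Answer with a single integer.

Answer: 296

Derivation:
Op 1: register job_B */8 -> active={job_B:*/8}
Op 2: register job_D */17 -> active={job_B:*/8, job_D:*/17}
Op 3: register job_B */4 -> active={job_B:*/4, job_D:*/17}
Op 4: register job_D */7 -> active={job_B:*/4, job_D:*/7}
Op 5: register job_F */16 -> active={job_B:*/4, job_D:*/7, job_F:*/16}
Op 6: unregister job_B -> active={job_D:*/7, job_F:*/16}
Op 7: unregister job_D -> active={job_F:*/16}
Op 8: unregister job_F -> active={}
Op 9: register job_G */15 -> active={job_G:*/15}
Op 10: register job_C */13 -> active={job_C:*/13, job_G:*/15}
Op 11: unregister job_C -> active={job_G:*/15}
Op 12: register job_E */11 -> active={job_E:*/11, job_G:*/15}
Op 13: register job_G */8 -> active={job_E:*/11, job_G:*/8}
Op 14: register job_C */2 -> active={job_C:*/2, job_E:*/11, job_G:*/8}
  job_C: interval 2, next fire after T=294 is 296
  job_E: interval 11, next fire after T=294 is 297
  job_G: interval 8, next fire after T=294 is 296
Earliest fire time = 296 (job job_C)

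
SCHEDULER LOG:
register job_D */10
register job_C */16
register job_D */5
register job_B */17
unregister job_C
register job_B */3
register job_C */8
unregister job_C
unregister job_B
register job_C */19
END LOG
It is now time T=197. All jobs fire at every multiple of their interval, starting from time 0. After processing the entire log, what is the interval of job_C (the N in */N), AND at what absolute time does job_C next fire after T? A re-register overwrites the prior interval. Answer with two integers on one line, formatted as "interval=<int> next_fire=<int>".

Answer: interval=19 next_fire=209

Derivation:
Op 1: register job_D */10 -> active={job_D:*/10}
Op 2: register job_C */16 -> active={job_C:*/16, job_D:*/10}
Op 3: register job_D */5 -> active={job_C:*/16, job_D:*/5}
Op 4: register job_B */17 -> active={job_B:*/17, job_C:*/16, job_D:*/5}
Op 5: unregister job_C -> active={job_B:*/17, job_D:*/5}
Op 6: register job_B */3 -> active={job_B:*/3, job_D:*/5}
Op 7: register job_C */8 -> active={job_B:*/3, job_C:*/8, job_D:*/5}
Op 8: unregister job_C -> active={job_B:*/3, job_D:*/5}
Op 9: unregister job_B -> active={job_D:*/5}
Op 10: register job_C */19 -> active={job_C:*/19, job_D:*/5}
Final interval of job_C = 19
Next fire of job_C after T=197: (197//19+1)*19 = 209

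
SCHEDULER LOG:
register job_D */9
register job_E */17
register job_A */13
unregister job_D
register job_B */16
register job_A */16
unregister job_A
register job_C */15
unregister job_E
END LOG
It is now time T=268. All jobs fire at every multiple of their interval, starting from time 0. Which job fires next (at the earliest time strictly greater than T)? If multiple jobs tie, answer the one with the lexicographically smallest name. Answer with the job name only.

Op 1: register job_D */9 -> active={job_D:*/9}
Op 2: register job_E */17 -> active={job_D:*/9, job_E:*/17}
Op 3: register job_A */13 -> active={job_A:*/13, job_D:*/9, job_E:*/17}
Op 4: unregister job_D -> active={job_A:*/13, job_E:*/17}
Op 5: register job_B */16 -> active={job_A:*/13, job_B:*/16, job_E:*/17}
Op 6: register job_A */16 -> active={job_A:*/16, job_B:*/16, job_E:*/17}
Op 7: unregister job_A -> active={job_B:*/16, job_E:*/17}
Op 8: register job_C */15 -> active={job_B:*/16, job_C:*/15, job_E:*/17}
Op 9: unregister job_E -> active={job_B:*/16, job_C:*/15}
  job_B: interval 16, next fire after T=268 is 272
  job_C: interval 15, next fire after T=268 is 270
Earliest = 270, winner (lex tiebreak) = job_C

Answer: job_C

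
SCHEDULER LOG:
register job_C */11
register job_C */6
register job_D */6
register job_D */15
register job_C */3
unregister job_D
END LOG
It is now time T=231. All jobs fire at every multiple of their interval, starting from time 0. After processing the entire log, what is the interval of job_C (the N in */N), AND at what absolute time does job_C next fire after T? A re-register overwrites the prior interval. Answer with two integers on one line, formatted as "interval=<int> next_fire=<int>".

Op 1: register job_C */11 -> active={job_C:*/11}
Op 2: register job_C */6 -> active={job_C:*/6}
Op 3: register job_D */6 -> active={job_C:*/6, job_D:*/6}
Op 4: register job_D */15 -> active={job_C:*/6, job_D:*/15}
Op 5: register job_C */3 -> active={job_C:*/3, job_D:*/15}
Op 6: unregister job_D -> active={job_C:*/3}
Final interval of job_C = 3
Next fire of job_C after T=231: (231//3+1)*3 = 234

Answer: interval=3 next_fire=234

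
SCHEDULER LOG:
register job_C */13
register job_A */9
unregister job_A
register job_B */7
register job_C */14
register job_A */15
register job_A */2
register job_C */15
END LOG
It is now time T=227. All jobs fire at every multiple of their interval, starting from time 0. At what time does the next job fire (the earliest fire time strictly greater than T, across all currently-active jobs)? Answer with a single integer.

Op 1: register job_C */13 -> active={job_C:*/13}
Op 2: register job_A */9 -> active={job_A:*/9, job_C:*/13}
Op 3: unregister job_A -> active={job_C:*/13}
Op 4: register job_B */7 -> active={job_B:*/7, job_C:*/13}
Op 5: register job_C */14 -> active={job_B:*/7, job_C:*/14}
Op 6: register job_A */15 -> active={job_A:*/15, job_B:*/7, job_C:*/14}
Op 7: register job_A */2 -> active={job_A:*/2, job_B:*/7, job_C:*/14}
Op 8: register job_C */15 -> active={job_A:*/2, job_B:*/7, job_C:*/15}
  job_A: interval 2, next fire after T=227 is 228
  job_B: interval 7, next fire after T=227 is 231
  job_C: interval 15, next fire after T=227 is 240
Earliest fire time = 228 (job job_A)

Answer: 228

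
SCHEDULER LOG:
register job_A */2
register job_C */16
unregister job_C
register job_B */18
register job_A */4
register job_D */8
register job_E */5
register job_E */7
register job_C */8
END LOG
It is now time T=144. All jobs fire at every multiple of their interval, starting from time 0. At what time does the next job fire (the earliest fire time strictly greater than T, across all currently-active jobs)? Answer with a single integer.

Op 1: register job_A */2 -> active={job_A:*/2}
Op 2: register job_C */16 -> active={job_A:*/2, job_C:*/16}
Op 3: unregister job_C -> active={job_A:*/2}
Op 4: register job_B */18 -> active={job_A:*/2, job_B:*/18}
Op 5: register job_A */4 -> active={job_A:*/4, job_B:*/18}
Op 6: register job_D */8 -> active={job_A:*/4, job_B:*/18, job_D:*/8}
Op 7: register job_E */5 -> active={job_A:*/4, job_B:*/18, job_D:*/8, job_E:*/5}
Op 8: register job_E */7 -> active={job_A:*/4, job_B:*/18, job_D:*/8, job_E:*/7}
Op 9: register job_C */8 -> active={job_A:*/4, job_B:*/18, job_C:*/8, job_D:*/8, job_E:*/7}
  job_A: interval 4, next fire after T=144 is 148
  job_B: interval 18, next fire after T=144 is 162
  job_C: interval 8, next fire after T=144 is 152
  job_D: interval 8, next fire after T=144 is 152
  job_E: interval 7, next fire after T=144 is 147
Earliest fire time = 147 (job job_E)

Answer: 147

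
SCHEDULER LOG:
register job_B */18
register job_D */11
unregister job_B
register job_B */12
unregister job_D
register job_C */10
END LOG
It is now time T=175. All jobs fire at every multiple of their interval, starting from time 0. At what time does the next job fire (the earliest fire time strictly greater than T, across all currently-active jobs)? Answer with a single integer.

Answer: 180

Derivation:
Op 1: register job_B */18 -> active={job_B:*/18}
Op 2: register job_D */11 -> active={job_B:*/18, job_D:*/11}
Op 3: unregister job_B -> active={job_D:*/11}
Op 4: register job_B */12 -> active={job_B:*/12, job_D:*/11}
Op 5: unregister job_D -> active={job_B:*/12}
Op 6: register job_C */10 -> active={job_B:*/12, job_C:*/10}
  job_B: interval 12, next fire after T=175 is 180
  job_C: interval 10, next fire after T=175 is 180
Earliest fire time = 180 (job job_B)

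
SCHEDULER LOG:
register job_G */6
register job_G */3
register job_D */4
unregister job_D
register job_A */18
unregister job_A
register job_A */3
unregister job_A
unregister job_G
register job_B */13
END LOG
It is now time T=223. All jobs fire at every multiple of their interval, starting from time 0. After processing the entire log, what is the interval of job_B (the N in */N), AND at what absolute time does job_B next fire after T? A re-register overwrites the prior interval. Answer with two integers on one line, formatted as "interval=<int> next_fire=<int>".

Op 1: register job_G */6 -> active={job_G:*/6}
Op 2: register job_G */3 -> active={job_G:*/3}
Op 3: register job_D */4 -> active={job_D:*/4, job_G:*/3}
Op 4: unregister job_D -> active={job_G:*/3}
Op 5: register job_A */18 -> active={job_A:*/18, job_G:*/3}
Op 6: unregister job_A -> active={job_G:*/3}
Op 7: register job_A */3 -> active={job_A:*/3, job_G:*/3}
Op 8: unregister job_A -> active={job_G:*/3}
Op 9: unregister job_G -> active={}
Op 10: register job_B */13 -> active={job_B:*/13}
Final interval of job_B = 13
Next fire of job_B after T=223: (223//13+1)*13 = 234

Answer: interval=13 next_fire=234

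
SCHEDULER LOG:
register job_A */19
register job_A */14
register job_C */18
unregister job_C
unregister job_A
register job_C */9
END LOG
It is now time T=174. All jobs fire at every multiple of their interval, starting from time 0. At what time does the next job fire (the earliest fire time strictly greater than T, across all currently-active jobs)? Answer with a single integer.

Answer: 180

Derivation:
Op 1: register job_A */19 -> active={job_A:*/19}
Op 2: register job_A */14 -> active={job_A:*/14}
Op 3: register job_C */18 -> active={job_A:*/14, job_C:*/18}
Op 4: unregister job_C -> active={job_A:*/14}
Op 5: unregister job_A -> active={}
Op 6: register job_C */9 -> active={job_C:*/9}
  job_C: interval 9, next fire after T=174 is 180
Earliest fire time = 180 (job job_C)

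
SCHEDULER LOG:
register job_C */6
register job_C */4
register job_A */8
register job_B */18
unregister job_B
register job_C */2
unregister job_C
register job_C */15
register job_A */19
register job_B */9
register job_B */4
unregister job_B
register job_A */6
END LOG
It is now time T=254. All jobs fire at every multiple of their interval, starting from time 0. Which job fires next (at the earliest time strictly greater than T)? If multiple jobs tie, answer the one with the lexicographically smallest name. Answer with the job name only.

Op 1: register job_C */6 -> active={job_C:*/6}
Op 2: register job_C */4 -> active={job_C:*/4}
Op 3: register job_A */8 -> active={job_A:*/8, job_C:*/4}
Op 4: register job_B */18 -> active={job_A:*/8, job_B:*/18, job_C:*/4}
Op 5: unregister job_B -> active={job_A:*/8, job_C:*/4}
Op 6: register job_C */2 -> active={job_A:*/8, job_C:*/2}
Op 7: unregister job_C -> active={job_A:*/8}
Op 8: register job_C */15 -> active={job_A:*/8, job_C:*/15}
Op 9: register job_A */19 -> active={job_A:*/19, job_C:*/15}
Op 10: register job_B */9 -> active={job_A:*/19, job_B:*/9, job_C:*/15}
Op 11: register job_B */4 -> active={job_A:*/19, job_B:*/4, job_C:*/15}
Op 12: unregister job_B -> active={job_A:*/19, job_C:*/15}
Op 13: register job_A */6 -> active={job_A:*/6, job_C:*/15}
  job_A: interval 6, next fire after T=254 is 258
  job_C: interval 15, next fire after T=254 is 255
Earliest = 255, winner (lex tiebreak) = job_C

Answer: job_C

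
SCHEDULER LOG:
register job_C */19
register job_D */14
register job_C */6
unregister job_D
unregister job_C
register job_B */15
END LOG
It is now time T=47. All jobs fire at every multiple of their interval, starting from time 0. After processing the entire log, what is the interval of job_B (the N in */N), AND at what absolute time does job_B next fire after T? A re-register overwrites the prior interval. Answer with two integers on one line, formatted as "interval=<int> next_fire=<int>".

Answer: interval=15 next_fire=60

Derivation:
Op 1: register job_C */19 -> active={job_C:*/19}
Op 2: register job_D */14 -> active={job_C:*/19, job_D:*/14}
Op 3: register job_C */6 -> active={job_C:*/6, job_D:*/14}
Op 4: unregister job_D -> active={job_C:*/6}
Op 5: unregister job_C -> active={}
Op 6: register job_B */15 -> active={job_B:*/15}
Final interval of job_B = 15
Next fire of job_B after T=47: (47//15+1)*15 = 60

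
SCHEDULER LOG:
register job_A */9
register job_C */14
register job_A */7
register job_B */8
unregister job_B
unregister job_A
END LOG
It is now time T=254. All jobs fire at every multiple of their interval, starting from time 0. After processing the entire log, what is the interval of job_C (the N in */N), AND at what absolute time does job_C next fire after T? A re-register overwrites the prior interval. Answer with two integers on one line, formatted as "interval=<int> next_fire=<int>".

Answer: interval=14 next_fire=266

Derivation:
Op 1: register job_A */9 -> active={job_A:*/9}
Op 2: register job_C */14 -> active={job_A:*/9, job_C:*/14}
Op 3: register job_A */7 -> active={job_A:*/7, job_C:*/14}
Op 4: register job_B */8 -> active={job_A:*/7, job_B:*/8, job_C:*/14}
Op 5: unregister job_B -> active={job_A:*/7, job_C:*/14}
Op 6: unregister job_A -> active={job_C:*/14}
Final interval of job_C = 14
Next fire of job_C after T=254: (254//14+1)*14 = 266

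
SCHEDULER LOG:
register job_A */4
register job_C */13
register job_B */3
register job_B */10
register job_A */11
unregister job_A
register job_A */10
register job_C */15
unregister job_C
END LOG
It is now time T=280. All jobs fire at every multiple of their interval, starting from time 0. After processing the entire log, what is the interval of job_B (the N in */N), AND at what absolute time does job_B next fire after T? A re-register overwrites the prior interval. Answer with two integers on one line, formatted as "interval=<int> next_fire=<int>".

Answer: interval=10 next_fire=290

Derivation:
Op 1: register job_A */4 -> active={job_A:*/4}
Op 2: register job_C */13 -> active={job_A:*/4, job_C:*/13}
Op 3: register job_B */3 -> active={job_A:*/4, job_B:*/3, job_C:*/13}
Op 4: register job_B */10 -> active={job_A:*/4, job_B:*/10, job_C:*/13}
Op 5: register job_A */11 -> active={job_A:*/11, job_B:*/10, job_C:*/13}
Op 6: unregister job_A -> active={job_B:*/10, job_C:*/13}
Op 7: register job_A */10 -> active={job_A:*/10, job_B:*/10, job_C:*/13}
Op 8: register job_C */15 -> active={job_A:*/10, job_B:*/10, job_C:*/15}
Op 9: unregister job_C -> active={job_A:*/10, job_B:*/10}
Final interval of job_B = 10
Next fire of job_B after T=280: (280//10+1)*10 = 290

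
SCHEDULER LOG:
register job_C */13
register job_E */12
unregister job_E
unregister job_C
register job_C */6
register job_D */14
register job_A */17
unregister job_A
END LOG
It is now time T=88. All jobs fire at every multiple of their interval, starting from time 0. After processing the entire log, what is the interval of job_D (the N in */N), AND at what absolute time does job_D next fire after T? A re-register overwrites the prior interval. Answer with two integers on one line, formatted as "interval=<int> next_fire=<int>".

Answer: interval=14 next_fire=98

Derivation:
Op 1: register job_C */13 -> active={job_C:*/13}
Op 2: register job_E */12 -> active={job_C:*/13, job_E:*/12}
Op 3: unregister job_E -> active={job_C:*/13}
Op 4: unregister job_C -> active={}
Op 5: register job_C */6 -> active={job_C:*/6}
Op 6: register job_D */14 -> active={job_C:*/6, job_D:*/14}
Op 7: register job_A */17 -> active={job_A:*/17, job_C:*/6, job_D:*/14}
Op 8: unregister job_A -> active={job_C:*/6, job_D:*/14}
Final interval of job_D = 14
Next fire of job_D after T=88: (88//14+1)*14 = 98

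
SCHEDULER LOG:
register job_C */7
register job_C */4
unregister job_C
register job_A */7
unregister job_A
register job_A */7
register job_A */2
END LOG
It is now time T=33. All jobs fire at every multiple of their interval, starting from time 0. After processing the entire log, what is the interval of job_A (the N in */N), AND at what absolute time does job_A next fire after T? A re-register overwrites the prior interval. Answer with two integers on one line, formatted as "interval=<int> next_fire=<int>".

Op 1: register job_C */7 -> active={job_C:*/7}
Op 2: register job_C */4 -> active={job_C:*/4}
Op 3: unregister job_C -> active={}
Op 4: register job_A */7 -> active={job_A:*/7}
Op 5: unregister job_A -> active={}
Op 6: register job_A */7 -> active={job_A:*/7}
Op 7: register job_A */2 -> active={job_A:*/2}
Final interval of job_A = 2
Next fire of job_A after T=33: (33//2+1)*2 = 34

Answer: interval=2 next_fire=34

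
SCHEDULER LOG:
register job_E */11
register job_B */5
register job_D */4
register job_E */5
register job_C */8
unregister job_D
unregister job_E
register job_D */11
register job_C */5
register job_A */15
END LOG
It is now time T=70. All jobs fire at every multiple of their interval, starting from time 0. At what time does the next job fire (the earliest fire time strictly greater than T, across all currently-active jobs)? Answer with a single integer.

Op 1: register job_E */11 -> active={job_E:*/11}
Op 2: register job_B */5 -> active={job_B:*/5, job_E:*/11}
Op 3: register job_D */4 -> active={job_B:*/5, job_D:*/4, job_E:*/11}
Op 4: register job_E */5 -> active={job_B:*/5, job_D:*/4, job_E:*/5}
Op 5: register job_C */8 -> active={job_B:*/5, job_C:*/8, job_D:*/4, job_E:*/5}
Op 6: unregister job_D -> active={job_B:*/5, job_C:*/8, job_E:*/5}
Op 7: unregister job_E -> active={job_B:*/5, job_C:*/8}
Op 8: register job_D */11 -> active={job_B:*/5, job_C:*/8, job_D:*/11}
Op 9: register job_C */5 -> active={job_B:*/5, job_C:*/5, job_D:*/11}
Op 10: register job_A */15 -> active={job_A:*/15, job_B:*/5, job_C:*/5, job_D:*/11}
  job_A: interval 15, next fire after T=70 is 75
  job_B: interval 5, next fire after T=70 is 75
  job_C: interval 5, next fire after T=70 is 75
  job_D: interval 11, next fire after T=70 is 77
Earliest fire time = 75 (job job_A)

Answer: 75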